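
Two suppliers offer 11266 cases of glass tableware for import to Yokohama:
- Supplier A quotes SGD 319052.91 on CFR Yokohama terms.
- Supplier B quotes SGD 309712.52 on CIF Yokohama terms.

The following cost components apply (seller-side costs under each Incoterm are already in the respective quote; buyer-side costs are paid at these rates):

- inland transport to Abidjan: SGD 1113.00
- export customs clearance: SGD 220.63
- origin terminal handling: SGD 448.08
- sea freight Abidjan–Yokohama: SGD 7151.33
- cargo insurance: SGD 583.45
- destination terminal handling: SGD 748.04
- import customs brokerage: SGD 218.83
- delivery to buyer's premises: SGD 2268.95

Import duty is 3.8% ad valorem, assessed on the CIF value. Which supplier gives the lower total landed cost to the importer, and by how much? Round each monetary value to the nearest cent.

Supplier B is cheaper by SGD 10300.94

Supplier A (CFR):
CIF value = CFR price + insurance = 319052.91 + 583.45 = 319636.36
Import duty = 319636.36 × 3.8% = 12146.18
Buyer bears (A): 583.45 + 748.04 + 218.83 + 2268.95 = 3819.27
Landed cost (A) = invoice 319052.91 + 3819.27 + duty 12146.18 = 335018.36
Supplier B (CIF):
The CIF price already equals the CIF value: 309712.52
Import duty = 309712.52 × 3.8% = 11769.08
Buyer bears (B): 748.04 + 218.83 + 2268.95 = 3235.82
Landed cost (B) = invoice 309712.52 + 3235.82 + duty 11769.08 = 324717.42
Difference = |335018.36 − 324717.42| = 10300.94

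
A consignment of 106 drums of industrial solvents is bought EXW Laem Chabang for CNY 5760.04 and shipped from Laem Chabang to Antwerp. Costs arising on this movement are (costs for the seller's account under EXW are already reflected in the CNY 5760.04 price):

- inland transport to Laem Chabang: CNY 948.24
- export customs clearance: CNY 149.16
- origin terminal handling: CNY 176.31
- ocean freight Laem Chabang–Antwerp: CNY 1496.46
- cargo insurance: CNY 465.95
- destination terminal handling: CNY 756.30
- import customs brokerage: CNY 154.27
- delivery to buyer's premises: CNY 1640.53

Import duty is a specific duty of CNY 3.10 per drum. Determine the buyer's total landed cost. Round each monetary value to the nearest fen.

EXW: the seller makes goods available at their premises; the buyer bears all onward costs.
CIF value = EXW price + inland to port + export clearance + origin terminal + freight + insurance = 5760.04 + 948.24 + 149.16 + 176.31 + 1496.46 + 465.95 = 8996.16
Import duty = 106 × 3.10 = 328.60
Buyer bears: inland to port 948.24 + export clearance 149.16 + origin terminal 176.31 + freight 1496.46 + insurance 465.95 + destination terminal 756.30 + brokerage 154.27 + delivery 1640.53 + duty 328.60 = 6115.82
Landed cost = invoice 5760.04 + 6115.82 = 11875.86

Total landed cost: CNY 11875.86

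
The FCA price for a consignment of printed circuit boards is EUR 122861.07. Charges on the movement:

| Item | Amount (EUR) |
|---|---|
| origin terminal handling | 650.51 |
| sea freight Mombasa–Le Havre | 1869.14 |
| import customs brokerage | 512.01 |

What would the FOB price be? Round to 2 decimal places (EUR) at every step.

FOB price: EUR 123511.58

Not relevant to the conversion: brokerage, freight — on the buyer under both terms; not part of either seller's price.
From FCA to FOB, the seller additionally bears: origin terminal.
FOB price = 122861.07 + 650.51 = 123511.58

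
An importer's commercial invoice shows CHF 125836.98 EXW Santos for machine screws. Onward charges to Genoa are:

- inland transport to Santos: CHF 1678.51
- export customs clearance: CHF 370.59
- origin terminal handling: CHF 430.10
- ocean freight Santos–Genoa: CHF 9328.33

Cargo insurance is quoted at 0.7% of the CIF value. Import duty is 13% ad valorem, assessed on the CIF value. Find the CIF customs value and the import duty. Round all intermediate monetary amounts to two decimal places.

CIF value: CHF 138614.81; import duty: CHF 18019.93

Let C be the CIF value. C = EXW price + pre-shipment costs + freight + 0.7% × C
C − 0.7% × C = 125836.98 + 1678.51 + 370.59 + 430.10 + 9328.33
0.993 × C = 137644.51
C = 137644.51 / 0.993 = 138614.81
Insurance premium = 0.7% × 138614.81 = 970.30
Import duty = 138614.81 × 13% = 18019.93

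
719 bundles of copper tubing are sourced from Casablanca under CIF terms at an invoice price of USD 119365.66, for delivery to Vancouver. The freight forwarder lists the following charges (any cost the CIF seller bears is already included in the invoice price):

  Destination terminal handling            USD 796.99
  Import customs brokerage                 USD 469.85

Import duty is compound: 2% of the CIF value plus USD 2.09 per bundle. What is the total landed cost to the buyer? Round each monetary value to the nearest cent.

Total landed cost: USD 124522.52

CIF: the seller pays costs through ocean freight and marine insurance to the destination port.
The CIF price already equals the CIF value: 119365.66
Ad valorem component: 119365.66 × 2% = 2387.31
Specific component: 719 × 2.09 = 1502.71
Import duty = 2387.31 + 1502.71 = 3890.02
Buyer bears: destination terminal 796.99 + brokerage 469.85 + duty 3890.02 = 5156.86
Landed cost = invoice 119365.66 + 5156.86 = 124522.52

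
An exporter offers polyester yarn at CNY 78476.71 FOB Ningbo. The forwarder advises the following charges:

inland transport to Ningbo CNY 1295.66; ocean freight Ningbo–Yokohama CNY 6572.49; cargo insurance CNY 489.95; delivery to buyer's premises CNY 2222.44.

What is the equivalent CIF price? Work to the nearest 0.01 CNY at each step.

CIF price: CNY 85539.15

Not relevant to the conversion: inland to port — on the seller under both FOB and CIF; already in the FOB price and stays in the CIF price. delivery — on the buyer under both terms; not part of either seller's price.
From FOB to CIF, the seller additionally bears: freight, insurance.
CIF price = 78476.71 + 6572.49 + 489.95 = 85539.15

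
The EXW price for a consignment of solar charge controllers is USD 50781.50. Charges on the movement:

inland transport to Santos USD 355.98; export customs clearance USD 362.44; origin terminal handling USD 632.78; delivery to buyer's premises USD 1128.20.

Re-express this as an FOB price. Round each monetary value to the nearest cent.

Not relevant to the conversion: delivery — on the buyer under both terms; not part of either seller's price.
From EXW to FOB, the seller additionally bears: inland to port, export clearance, origin terminal.
FOB price = 50781.50 + 355.98 + 362.44 + 632.78 = 52132.70

FOB price: USD 52132.70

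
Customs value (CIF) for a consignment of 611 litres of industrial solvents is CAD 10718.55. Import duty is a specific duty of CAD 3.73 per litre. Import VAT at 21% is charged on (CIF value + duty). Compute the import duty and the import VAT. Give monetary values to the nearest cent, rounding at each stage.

Import duty = 611 × 3.73 = 2279.03
VAT base = CIF + duty = 10718.55 + 2279.03 = 12997.58
Import VAT = 12997.58 × 21% = 2729.49

Import duty: CAD 2279.03; import VAT: CAD 2729.49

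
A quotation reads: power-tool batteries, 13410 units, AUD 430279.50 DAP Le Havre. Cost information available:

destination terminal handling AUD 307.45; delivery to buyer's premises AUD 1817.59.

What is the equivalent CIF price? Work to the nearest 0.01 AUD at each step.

From DAP to CIF, the seller no longer bears: destination terminal, delivery.
CIF price = 430279.50 − 307.45 − 1817.59 = 428154.46

CIF price: AUD 428154.46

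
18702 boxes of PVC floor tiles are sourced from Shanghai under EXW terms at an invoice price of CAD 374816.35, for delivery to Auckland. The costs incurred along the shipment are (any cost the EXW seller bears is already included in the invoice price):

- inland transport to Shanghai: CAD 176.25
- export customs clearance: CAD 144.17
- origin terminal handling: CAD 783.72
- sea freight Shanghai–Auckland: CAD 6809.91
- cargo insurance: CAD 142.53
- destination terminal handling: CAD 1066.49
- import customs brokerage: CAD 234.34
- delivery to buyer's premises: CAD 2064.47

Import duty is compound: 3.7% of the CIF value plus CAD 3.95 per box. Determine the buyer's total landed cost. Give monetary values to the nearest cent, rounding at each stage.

EXW: the seller makes goods available at their premises; the buyer bears all onward costs.
CIF value = EXW price + inland to port + export clearance + origin terminal + freight + insurance = 374816.35 + 176.25 + 144.17 + 783.72 + 6809.91 + 142.53 = 382872.93
Ad valorem component: 382872.93 × 3.7% = 14166.30
Specific component: 18702 × 3.95 = 73872.90
Import duty = 14166.30 + 73872.90 = 88039.20
Buyer bears: inland to port 176.25 + export clearance 144.17 + origin terminal 783.72 + freight 6809.91 + insurance 142.53 + destination terminal 1066.49 + brokerage 234.34 + delivery 2064.47 + duty 88039.20 = 99461.08
Landed cost = invoice 374816.35 + 99461.08 = 474277.43

Total landed cost: CAD 474277.43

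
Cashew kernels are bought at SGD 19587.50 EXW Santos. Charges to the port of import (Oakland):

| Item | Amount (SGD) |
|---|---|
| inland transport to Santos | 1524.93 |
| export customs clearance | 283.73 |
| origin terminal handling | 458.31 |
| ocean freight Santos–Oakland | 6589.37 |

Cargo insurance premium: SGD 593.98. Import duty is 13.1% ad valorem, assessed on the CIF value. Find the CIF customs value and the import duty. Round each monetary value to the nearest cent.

CIF = EXW price + pre-shipment costs + freight + insurance
CIF = 19587.50 + 1524.93 + 283.73 + 458.31 + 6589.37 + 593.98 = 29037.82
Import duty = 29037.82 × 13.1% = 3803.95

CIF value: SGD 29037.82; import duty: SGD 3803.95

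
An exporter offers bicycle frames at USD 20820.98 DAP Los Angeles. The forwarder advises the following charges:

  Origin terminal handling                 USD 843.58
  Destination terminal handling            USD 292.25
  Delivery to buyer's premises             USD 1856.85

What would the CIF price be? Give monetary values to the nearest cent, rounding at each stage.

Not relevant to the conversion: origin terminal — on the seller under both DAP and CIF; already in the DAP price and stays in the CIF price.
From DAP to CIF, the seller no longer bears: destination terminal, delivery.
CIF price = 20820.98 − 292.25 − 1856.85 = 18671.88

CIF price: USD 18671.88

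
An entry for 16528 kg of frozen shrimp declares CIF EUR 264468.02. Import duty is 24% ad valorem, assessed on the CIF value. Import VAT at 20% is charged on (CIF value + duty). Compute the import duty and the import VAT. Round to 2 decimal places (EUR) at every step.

Import duty = 264468.02 × 24% = 63472.32
VAT base = CIF + duty = 264468.02 + 63472.32 = 327940.34
Import VAT = 327940.34 × 20% = 65588.07

Import duty: EUR 63472.32; import VAT: EUR 65588.07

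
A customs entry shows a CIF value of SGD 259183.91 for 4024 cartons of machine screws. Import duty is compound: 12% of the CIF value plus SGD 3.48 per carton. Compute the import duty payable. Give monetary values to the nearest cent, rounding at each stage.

Ad valorem component: 259183.91 × 12% = 31102.07
Specific component: 4024 × 3.48 = 14003.52
Import duty = 31102.07 + 14003.52 = 45105.59

Import duty: SGD 45105.59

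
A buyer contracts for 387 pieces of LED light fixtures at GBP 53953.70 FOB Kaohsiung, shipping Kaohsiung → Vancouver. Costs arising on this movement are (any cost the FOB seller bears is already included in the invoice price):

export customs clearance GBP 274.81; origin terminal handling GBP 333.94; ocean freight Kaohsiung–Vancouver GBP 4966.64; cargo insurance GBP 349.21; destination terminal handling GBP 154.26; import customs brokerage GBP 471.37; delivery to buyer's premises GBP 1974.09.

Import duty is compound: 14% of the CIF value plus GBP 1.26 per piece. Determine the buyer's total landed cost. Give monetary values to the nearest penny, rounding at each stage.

Total landed cost: GBP 70654.63

FOB: the seller bears costs until goods are on board at the origin port; the buyer bears freight, insurance and all costs thereafter.
Already in the invoice (seller's account under FOB): export clearance, origin terminal — exclude.
CIF value = FOB price + freight + insurance = 53953.70 + 4966.64 + 349.21 = 59269.55
Ad valorem component: 59269.55 × 14% = 8297.74
Specific component: 387 × 1.26 = 487.62
Import duty = 8297.74 + 487.62 = 8785.36
Buyer bears: freight 4966.64 + insurance 349.21 + destination terminal 154.26 + brokerage 471.37 + delivery 1974.09 + duty 8785.36 = 16700.93
Landed cost = invoice 53953.70 + 16700.93 = 70654.63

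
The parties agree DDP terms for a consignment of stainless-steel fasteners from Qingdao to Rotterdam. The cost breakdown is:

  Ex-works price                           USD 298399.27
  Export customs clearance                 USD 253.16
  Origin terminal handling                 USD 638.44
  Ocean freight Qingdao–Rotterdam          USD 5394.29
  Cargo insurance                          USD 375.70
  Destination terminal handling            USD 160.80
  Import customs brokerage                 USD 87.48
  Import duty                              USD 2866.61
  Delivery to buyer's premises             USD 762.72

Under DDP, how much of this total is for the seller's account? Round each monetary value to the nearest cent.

DDP: the seller bears all costs including import duty.
Seller's account: goods 298399.27 + export clearance 253.16 + origin terminal 638.44 + freight 5394.29 + insurance 375.70 + destination terminal 160.80 + brokerage 87.48 + duty 2866.61 + delivery 762.72 = 308938.47
Buyer's account: 0.00

Seller's account: USD 308938.47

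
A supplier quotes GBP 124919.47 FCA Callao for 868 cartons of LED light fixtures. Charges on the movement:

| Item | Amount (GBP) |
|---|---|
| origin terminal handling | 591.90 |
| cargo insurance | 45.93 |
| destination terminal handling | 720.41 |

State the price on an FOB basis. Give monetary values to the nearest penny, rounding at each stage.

FOB price: GBP 125511.37

Not relevant to the conversion: insurance, destination terminal — on the buyer under both terms; not part of either seller's price.
From FCA to FOB, the seller additionally bears: origin terminal.
FOB price = 124919.47 + 591.90 = 125511.37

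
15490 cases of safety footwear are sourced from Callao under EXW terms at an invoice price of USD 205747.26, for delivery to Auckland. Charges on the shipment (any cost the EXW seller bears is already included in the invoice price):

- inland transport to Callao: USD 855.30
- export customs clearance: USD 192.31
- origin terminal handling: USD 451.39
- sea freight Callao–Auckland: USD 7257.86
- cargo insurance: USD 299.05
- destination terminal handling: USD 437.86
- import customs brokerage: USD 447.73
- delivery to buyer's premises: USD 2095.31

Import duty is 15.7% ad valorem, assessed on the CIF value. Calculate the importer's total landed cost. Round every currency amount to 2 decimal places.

EXW: the seller makes goods available at their premises; the buyer bears all onward costs.
CIF value = EXW price + inland to port + export clearance + origin terminal + freight + insurance = 205747.26 + 855.30 + 192.31 + 451.39 + 7257.86 + 299.05 = 214803.17
Import duty = 214803.17 × 15.7% = 33724.10
Buyer bears: inland to port 855.30 + export clearance 192.31 + origin terminal 451.39 + freight 7257.86 + insurance 299.05 + destination terminal 437.86 + brokerage 447.73 + delivery 2095.31 + duty 33724.10 = 45760.91
Landed cost = invoice 205747.26 + 45760.91 = 251508.17

Total landed cost: USD 251508.17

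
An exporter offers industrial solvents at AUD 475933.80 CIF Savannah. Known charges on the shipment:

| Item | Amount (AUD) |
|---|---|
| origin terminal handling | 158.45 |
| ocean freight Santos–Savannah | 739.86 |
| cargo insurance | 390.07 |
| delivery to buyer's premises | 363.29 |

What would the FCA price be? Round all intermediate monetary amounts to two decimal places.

FCA price: AUD 474645.42

Not relevant to the conversion: delivery — on the buyer under both terms; not part of either seller's price.
From CIF to FCA, the seller no longer bears: origin terminal, freight, insurance.
FCA price = 475933.80 − 158.45 − 739.86 − 390.07 = 474645.42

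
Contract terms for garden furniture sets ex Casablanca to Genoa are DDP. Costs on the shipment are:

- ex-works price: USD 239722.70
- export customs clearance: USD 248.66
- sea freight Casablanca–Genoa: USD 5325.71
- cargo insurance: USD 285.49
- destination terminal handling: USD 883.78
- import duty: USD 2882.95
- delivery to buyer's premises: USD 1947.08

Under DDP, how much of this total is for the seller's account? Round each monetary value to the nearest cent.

Seller's account: USD 251296.37

DDP: the seller bears all costs including import duty.
Seller's account: goods 239722.70 + export clearance 248.66 + freight 5325.71 + insurance 285.49 + destination terminal 883.78 + duty 2882.95 + delivery 1947.08 = 251296.37
Buyer's account: 0.00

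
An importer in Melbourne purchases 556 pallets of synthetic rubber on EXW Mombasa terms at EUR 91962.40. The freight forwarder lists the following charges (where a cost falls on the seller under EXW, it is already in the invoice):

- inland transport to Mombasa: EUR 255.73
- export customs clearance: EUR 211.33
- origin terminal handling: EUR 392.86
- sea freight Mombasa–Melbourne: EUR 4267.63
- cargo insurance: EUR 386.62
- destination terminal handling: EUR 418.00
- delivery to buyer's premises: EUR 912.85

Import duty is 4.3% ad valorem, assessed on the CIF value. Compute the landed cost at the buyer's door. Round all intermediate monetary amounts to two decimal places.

EXW: the seller makes goods available at their premises; the buyer bears all onward costs.
CIF value = EXW price + inland to port + export clearance + origin terminal + freight + insurance = 91962.40 + 255.73 + 211.33 + 392.86 + 4267.63 + 386.62 = 97476.57
Import duty = 97476.57 × 4.3% = 4191.49
Buyer bears: inland to port 255.73 + export clearance 211.33 + origin terminal 392.86 + freight 4267.63 + insurance 386.62 + destination terminal 418.00 + delivery 912.85 + duty 4191.49 = 11036.51
Landed cost = invoice 91962.40 + 11036.51 = 102998.91

Total landed cost: EUR 102998.91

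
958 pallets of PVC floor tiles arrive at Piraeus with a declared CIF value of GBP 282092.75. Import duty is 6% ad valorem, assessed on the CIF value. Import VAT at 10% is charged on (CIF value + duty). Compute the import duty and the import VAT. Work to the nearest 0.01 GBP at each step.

Import duty = 282092.75 × 6% = 16925.57
VAT base = CIF + duty = 282092.75 + 16925.57 = 299018.32
Import VAT = 299018.32 × 10% = 29901.83

Import duty: GBP 16925.57; import VAT: GBP 29901.83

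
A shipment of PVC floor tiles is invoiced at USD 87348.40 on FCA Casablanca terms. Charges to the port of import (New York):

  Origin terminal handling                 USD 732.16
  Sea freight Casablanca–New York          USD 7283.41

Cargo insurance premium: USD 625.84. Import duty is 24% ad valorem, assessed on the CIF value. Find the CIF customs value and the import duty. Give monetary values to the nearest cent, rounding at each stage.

CIF value: USD 95989.81; import duty: USD 23037.55

CIF = FCA price + pre-shipment costs + freight + insurance
CIF = 87348.40 + 732.16 + 7283.41 + 625.84 = 95989.81
Import duty = 95989.81 × 24% = 23037.55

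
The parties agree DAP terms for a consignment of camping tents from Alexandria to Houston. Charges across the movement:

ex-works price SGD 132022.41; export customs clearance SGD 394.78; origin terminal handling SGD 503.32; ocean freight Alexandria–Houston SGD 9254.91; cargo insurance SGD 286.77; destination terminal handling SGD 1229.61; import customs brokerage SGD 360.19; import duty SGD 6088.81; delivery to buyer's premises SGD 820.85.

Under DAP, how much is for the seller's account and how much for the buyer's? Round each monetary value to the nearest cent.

DAP: the seller bears all costs to the named destination except import duty and clearance.
Seller's account: goods 132022.41 + export clearance 394.78 + origin terminal 503.32 + freight 9254.91 + insurance 286.77 + destination terminal 1229.61 + delivery 820.85 = 144512.65
Buyer's account: brokerage 360.19 + duty 6088.81 = 6449.00

Seller: SGD 144512.65; buyer: SGD 6449.00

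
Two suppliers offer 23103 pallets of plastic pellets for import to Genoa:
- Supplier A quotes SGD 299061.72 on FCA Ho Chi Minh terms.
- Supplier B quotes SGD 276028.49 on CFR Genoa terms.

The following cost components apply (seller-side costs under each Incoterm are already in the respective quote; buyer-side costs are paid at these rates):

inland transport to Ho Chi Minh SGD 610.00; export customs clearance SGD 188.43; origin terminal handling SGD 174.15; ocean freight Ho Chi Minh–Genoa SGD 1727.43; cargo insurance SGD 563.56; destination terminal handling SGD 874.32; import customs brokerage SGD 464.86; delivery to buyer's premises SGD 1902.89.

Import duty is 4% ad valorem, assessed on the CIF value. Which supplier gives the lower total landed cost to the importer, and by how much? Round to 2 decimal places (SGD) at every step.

Supplier A (FCA):
CIF value = FCA price + origin terminal + freight + insurance = 299061.72 + 174.15 + 1727.43 + 563.56 = 301526.86
Import duty = 301526.86 × 4% = 12061.07
Buyer bears (A): 174.15 + 1727.43 + 563.56 + 874.32 + 464.86 + 1902.89 = 5707.21
Landed cost (A) = invoice 299061.72 + 5707.21 + duty 12061.07 = 316830.00
Supplier B (CFR):
CIF value = CFR price + insurance = 276028.49 + 563.56 = 276592.05
Import duty = 276592.05 × 4% = 11063.68
Buyer bears (B): 563.56 + 874.32 + 464.86 + 1902.89 = 3805.63
Landed cost (B) = invoice 276028.49 + 3805.63 + duty 11063.68 = 290897.80
Difference = |316830.00 − 290897.80| = 25932.20

Supplier B is cheaper by SGD 25932.20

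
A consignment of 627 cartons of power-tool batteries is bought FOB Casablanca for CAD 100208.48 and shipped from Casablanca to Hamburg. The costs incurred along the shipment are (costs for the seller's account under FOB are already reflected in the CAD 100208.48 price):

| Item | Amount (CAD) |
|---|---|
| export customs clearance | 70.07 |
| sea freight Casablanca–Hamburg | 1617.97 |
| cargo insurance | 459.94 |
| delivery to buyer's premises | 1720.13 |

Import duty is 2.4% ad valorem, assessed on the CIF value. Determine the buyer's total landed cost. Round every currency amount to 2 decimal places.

FOB: the seller bears costs until goods are on board at the origin port; the buyer bears freight, insurance and all costs thereafter.
Already in the invoice (seller's account under FOB): export clearance — exclude.
CIF value = FOB price + freight + insurance = 100208.48 + 1617.97 + 459.94 = 102286.39
Import duty = 102286.39 × 2.4% = 2454.87
Buyer bears: freight 1617.97 + insurance 459.94 + delivery 1720.13 + duty 2454.87 = 6252.91
Landed cost = invoice 100208.48 + 6252.91 = 106461.39

Total landed cost: CAD 106461.39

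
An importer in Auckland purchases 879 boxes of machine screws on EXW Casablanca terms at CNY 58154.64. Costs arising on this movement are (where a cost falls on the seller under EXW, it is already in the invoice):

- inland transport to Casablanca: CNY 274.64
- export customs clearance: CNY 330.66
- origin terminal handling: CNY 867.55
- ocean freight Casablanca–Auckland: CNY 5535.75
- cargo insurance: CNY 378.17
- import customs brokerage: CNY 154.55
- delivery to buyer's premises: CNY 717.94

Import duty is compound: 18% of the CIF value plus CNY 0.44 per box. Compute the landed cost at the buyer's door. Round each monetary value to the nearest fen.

EXW: the seller makes goods available at their premises; the buyer bears all onward costs.
CIF value = EXW price + inland to port + export clearance + origin terminal + freight + insurance = 58154.64 + 274.64 + 330.66 + 867.55 + 5535.75 + 378.17 = 65541.41
Ad valorem component: 65541.41 × 18% = 11797.45
Specific component: 879 × 0.44 = 386.76
Import duty = 11797.45 + 386.76 = 12184.21
Buyer bears: inland to port 274.64 + export clearance 330.66 + origin terminal 867.55 + freight 5535.75 + insurance 378.17 + brokerage 154.55 + delivery 717.94 + duty 12184.21 = 20443.47
Landed cost = invoice 58154.64 + 20443.47 = 78598.11

Total landed cost: CNY 78598.11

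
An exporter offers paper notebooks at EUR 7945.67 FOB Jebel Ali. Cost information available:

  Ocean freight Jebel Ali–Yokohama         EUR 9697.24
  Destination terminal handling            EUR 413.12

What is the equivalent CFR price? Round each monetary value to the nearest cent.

Not relevant to the conversion: destination terminal — on the buyer under both terms; not part of either seller's price.
From FOB to CFR, the seller additionally bears: freight.
CFR price = 7945.67 + 9697.24 = 17642.91

CFR price: EUR 17642.91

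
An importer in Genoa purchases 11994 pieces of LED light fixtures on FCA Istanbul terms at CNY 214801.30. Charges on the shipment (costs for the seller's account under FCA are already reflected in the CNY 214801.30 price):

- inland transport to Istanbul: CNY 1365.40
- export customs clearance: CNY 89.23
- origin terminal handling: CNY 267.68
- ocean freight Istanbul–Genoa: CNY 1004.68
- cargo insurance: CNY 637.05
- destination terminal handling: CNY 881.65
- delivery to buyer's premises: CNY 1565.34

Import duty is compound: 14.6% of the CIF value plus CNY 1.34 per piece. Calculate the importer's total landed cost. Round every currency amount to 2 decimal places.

FCA: the seller delivers export-cleared goods to the carrier; the buyer bears costs from that point.
Already in the invoice (seller's account under FCA): inland to port, export clearance — exclude.
CIF value = FCA price + origin terminal + freight + insurance = 214801.30 + 267.68 + 1004.68 + 637.05 = 216710.71
Ad valorem component: 216710.71 × 14.6% = 31639.76
Specific component: 11994 × 1.34 = 16071.96
Import duty = 31639.76 + 16071.96 = 47711.72
Buyer bears: origin terminal 267.68 + freight 1004.68 + insurance 637.05 + destination terminal 881.65 + delivery 1565.34 + duty 47711.72 = 52068.12
Landed cost = invoice 214801.30 + 52068.12 = 266869.42

Total landed cost: CNY 266869.42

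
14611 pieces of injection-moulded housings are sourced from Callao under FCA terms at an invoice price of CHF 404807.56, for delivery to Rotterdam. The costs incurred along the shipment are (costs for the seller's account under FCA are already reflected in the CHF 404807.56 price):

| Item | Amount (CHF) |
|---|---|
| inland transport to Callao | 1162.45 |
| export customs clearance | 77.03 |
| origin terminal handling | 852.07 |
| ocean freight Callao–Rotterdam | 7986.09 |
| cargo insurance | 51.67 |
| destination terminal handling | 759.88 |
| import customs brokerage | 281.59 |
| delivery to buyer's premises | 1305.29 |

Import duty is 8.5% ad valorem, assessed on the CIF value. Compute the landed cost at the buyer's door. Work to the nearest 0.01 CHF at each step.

Total landed cost: CHF 451208.43

FCA: the seller delivers export-cleared goods to the carrier; the buyer bears costs from that point.
Already in the invoice (seller's account under FCA): inland to port, export clearance — exclude.
CIF value = FCA price + origin terminal + freight + insurance = 404807.56 + 852.07 + 7986.09 + 51.67 = 413697.39
Import duty = 413697.39 × 8.5% = 35164.28
Buyer bears: origin terminal 852.07 + freight 7986.09 + insurance 51.67 + destination terminal 759.88 + brokerage 281.59 + delivery 1305.29 + duty 35164.28 = 46400.87
Landed cost = invoice 404807.56 + 46400.87 = 451208.43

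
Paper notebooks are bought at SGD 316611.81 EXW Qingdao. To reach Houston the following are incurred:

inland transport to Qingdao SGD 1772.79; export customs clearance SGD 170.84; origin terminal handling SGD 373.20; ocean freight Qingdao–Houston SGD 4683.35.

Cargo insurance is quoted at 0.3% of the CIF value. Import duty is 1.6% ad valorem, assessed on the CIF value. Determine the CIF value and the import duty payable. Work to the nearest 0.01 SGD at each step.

Let C be the CIF value. C = EXW price + pre-shipment costs + freight + 0.3% × C
C − 0.3% × C = 316611.81 + 1772.79 + 170.84 + 373.20 + 4683.35
0.997 × C = 323611.99
C = 323611.99 / 0.997 = 324585.75
Insurance premium = 0.3% × 324585.75 = 973.76
Import duty = 324585.75 × 1.6% = 5193.37

CIF value: SGD 324585.75; import duty: SGD 5193.37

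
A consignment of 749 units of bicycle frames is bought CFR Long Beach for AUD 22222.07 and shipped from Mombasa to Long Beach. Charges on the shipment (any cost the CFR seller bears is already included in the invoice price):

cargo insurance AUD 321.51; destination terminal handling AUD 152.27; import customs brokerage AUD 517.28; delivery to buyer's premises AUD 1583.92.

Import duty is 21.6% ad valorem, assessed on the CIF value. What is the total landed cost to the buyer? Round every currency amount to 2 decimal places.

CFR: the seller pays costs through ocean freight to the destination port, but not insurance.
CIF value = CFR price + insurance = 22222.07 + 321.51 = 22543.58
Import duty = 22543.58 × 21.6% = 4869.41
Buyer bears: insurance 321.51 + destination terminal 152.27 + brokerage 517.28 + delivery 1583.92 + duty 4869.41 = 7444.39
Landed cost = invoice 22222.07 + 7444.39 = 29666.46

Total landed cost: AUD 29666.46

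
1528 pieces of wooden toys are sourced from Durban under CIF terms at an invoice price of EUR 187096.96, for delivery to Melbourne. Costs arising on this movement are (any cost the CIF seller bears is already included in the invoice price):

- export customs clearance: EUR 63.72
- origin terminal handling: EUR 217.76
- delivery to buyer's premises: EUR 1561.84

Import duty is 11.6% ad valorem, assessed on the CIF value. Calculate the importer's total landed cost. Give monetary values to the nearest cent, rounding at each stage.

Total landed cost: EUR 210362.05

CIF: the seller pays costs through ocean freight and marine insurance to the destination port.
Already in the invoice (seller's account under CIF): export clearance, origin terminal — exclude.
The CIF price already equals the CIF value: 187096.96
Import duty = 187096.96 × 11.6% = 21703.25
Buyer bears: delivery 1561.84 + duty 21703.25 = 23265.09
Landed cost = invoice 187096.96 + 23265.09 = 210362.05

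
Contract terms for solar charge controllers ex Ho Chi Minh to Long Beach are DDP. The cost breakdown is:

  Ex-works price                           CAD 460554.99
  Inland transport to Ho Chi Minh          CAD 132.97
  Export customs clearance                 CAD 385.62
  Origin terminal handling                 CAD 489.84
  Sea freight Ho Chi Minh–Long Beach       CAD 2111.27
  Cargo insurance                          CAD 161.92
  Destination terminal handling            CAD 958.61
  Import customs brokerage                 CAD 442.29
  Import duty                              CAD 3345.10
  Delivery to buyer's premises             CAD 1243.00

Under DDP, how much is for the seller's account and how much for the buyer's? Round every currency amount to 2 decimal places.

Seller: CAD 469825.61; buyer: CAD 0.00

DDP: the seller bears all costs including import duty.
Seller's account: goods 460554.99 + inland to port 132.97 + export clearance 385.62 + origin terminal 489.84 + freight 2111.27 + insurance 161.92 + destination terminal 958.61 + brokerage 442.29 + duty 3345.10 + delivery 1243.00 = 469825.61
Buyer's account: 0.00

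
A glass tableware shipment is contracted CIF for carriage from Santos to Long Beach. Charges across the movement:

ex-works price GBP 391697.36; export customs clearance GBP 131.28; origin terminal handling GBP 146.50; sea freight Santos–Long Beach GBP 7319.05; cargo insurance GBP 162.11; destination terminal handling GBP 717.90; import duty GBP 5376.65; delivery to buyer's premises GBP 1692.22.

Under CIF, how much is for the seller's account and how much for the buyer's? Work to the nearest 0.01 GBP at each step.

Seller: GBP 399456.30; buyer: GBP 7786.77

CIF: the seller pays costs through ocean freight and marine insurance to the destination port.
Seller's account: goods 391697.36 + export clearance 131.28 + origin terminal 146.50 + freight 7319.05 + insurance 162.11 = 399456.30
Buyer's account: destination terminal 717.90 + duty 5376.65 + delivery 1692.22 = 7786.77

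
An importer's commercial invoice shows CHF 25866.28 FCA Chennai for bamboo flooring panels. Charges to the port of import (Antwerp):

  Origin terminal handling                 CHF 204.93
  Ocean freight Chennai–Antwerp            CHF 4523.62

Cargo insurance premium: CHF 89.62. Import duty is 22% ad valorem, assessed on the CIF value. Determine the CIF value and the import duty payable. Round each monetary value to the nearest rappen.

CIF value: CHF 30684.45; import duty: CHF 6750.58

CIF = FCA price + pre-shipment costs + freight + insurance
CIF = 25866.28 + 204.93 + 4523.62 + 89.62 = 30684.45
Import duty = 30684.45 × 22% = 6750.58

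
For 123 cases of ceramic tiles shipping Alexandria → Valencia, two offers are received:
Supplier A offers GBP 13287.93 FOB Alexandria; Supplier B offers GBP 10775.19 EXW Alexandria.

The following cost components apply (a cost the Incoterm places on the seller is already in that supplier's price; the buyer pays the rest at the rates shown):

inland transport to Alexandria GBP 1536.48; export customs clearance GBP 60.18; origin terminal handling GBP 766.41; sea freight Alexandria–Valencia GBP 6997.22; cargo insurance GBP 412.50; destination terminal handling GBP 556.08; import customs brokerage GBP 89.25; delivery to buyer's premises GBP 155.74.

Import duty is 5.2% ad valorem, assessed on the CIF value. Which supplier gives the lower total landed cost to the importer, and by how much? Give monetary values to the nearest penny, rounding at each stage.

Supplier A (FOB):
CIF value = FOB price + freight + insurance = 13287.93 + 6997.22 + 412.50 = 20697.65
Import duty = 20697.65 × 5.2% = 1076.28
Buyer bears (A): 6997.22 + 412.50 + 556.08 + 89.25 + 155.74 = 8210.79
Landed cost (A) = invoice 13287.93 + 8210.79 + duty 1076.28 = 22575.00
Supplier B (EXW):
CIF value = EXW price + inland to port + export clearance + origin terminal + freight + insurance = 10775.19 + 1536.48 + 60.18 + 766.41 + 6997.22 + 412.50 = 20547.98
Import duty = 20547.98 × 5.2% = 1068.49
Buyer bears (B): 1536.48 + 60.18 + 766.41 + 6997.22 + 412.50 + 556.08 + 89.25 + 155.74 = 10573.86
Landed cost (B) = invoice 10775.19 + 10573.86 + duty 1068.49 = 22417.54
Difference = |22575.00 − 22417.54| = 157.46

Supplier B is cheaper by GBP 157.46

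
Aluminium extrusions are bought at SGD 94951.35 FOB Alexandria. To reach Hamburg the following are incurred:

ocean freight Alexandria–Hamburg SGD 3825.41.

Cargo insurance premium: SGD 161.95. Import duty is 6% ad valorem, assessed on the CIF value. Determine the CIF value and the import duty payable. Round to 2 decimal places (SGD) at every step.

CIF value: SGD 98938.71; import duty: SGD 5936.32

CIF = FOB price + freight + insurance
CIF = 94951.35 + 3825.41 + 161.95 = 98938.71
Import duty = 98938.71 × 6% = 5936.32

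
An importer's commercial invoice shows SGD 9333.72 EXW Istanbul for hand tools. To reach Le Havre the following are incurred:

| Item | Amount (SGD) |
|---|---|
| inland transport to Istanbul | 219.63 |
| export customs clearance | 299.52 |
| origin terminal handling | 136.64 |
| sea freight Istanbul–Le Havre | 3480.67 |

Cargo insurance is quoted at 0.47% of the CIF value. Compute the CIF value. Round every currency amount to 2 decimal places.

Let C be the CIF value. C = EXW price + pre-shipment costs + freight + 0.47% × C
C − 0.47% × C = 9333.72 + 219.63 + 299.52 + 136.64 + 3480.67
0.9953 × C = 13470.18
C = 13470.18 / 0.9953 = 13533.79
Insurance premium = 0.47% × 13533.79 = 63.61

CIF value: SGD 13533.79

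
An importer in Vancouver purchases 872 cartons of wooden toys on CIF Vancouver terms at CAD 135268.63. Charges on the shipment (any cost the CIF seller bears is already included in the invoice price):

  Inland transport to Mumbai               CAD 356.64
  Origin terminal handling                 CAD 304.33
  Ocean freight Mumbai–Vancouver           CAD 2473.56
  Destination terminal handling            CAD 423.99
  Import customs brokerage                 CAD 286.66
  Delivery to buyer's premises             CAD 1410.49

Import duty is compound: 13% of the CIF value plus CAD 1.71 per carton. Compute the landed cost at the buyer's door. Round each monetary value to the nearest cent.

Total landed cost: CAD 156465.81

CIF: the seller pays costs through ocean freight and marine insurance to the destination port.
Already in the invoice (seller's account under CIF): inland to port, origin terminal, freight — exclude.
The CIF price already equals the CIF value: 135268.63
Ad valorem component: 135268.63 × 13% = 17584.92
Specific component: 872 × 1.71 = 1491.12
Import duty = 17584.92 + 1491.12 = 19076.04
Buyer bears: destination terminal 423.99 + brokerage 286.66 + delivery 1410.49 + duty 19076.04 = 21197.18
Landed cost = invoice 135268.63 + 21197.18 = 156465.81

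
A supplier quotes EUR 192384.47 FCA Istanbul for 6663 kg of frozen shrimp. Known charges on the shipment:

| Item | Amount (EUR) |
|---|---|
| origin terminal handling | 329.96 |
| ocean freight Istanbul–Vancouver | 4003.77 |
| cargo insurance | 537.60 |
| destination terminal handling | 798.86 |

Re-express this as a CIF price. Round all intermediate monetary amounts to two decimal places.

Not relevant to the conversion: destination terminal — on the buyer under both terms; not part of either seller's price.
From FCA to CIF, the seller additionally bears: origin terminal, freight, insurance.
CIF price = 192384.47 + 329.96 + 4003.77 + 537.60 = 197255.80

CIF price: EUR 197255.80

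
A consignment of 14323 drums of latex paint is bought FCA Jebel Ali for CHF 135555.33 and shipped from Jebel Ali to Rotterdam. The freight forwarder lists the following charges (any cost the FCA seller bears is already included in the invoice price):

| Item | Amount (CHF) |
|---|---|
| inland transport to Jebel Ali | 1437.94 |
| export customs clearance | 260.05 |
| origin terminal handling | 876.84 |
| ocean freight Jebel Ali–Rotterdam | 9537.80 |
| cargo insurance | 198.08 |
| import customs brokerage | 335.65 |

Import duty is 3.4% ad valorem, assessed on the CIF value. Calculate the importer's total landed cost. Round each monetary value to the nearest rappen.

FCA: the seller delivers export-cleared goods to the carrier; the buyer bears costs from that point.
Already in the invoice (seller's account under FCA): inland to port, export clearance — exclude.
CIF value = FCA price + origin terminal + freight + insurance = 135555.33 + 876.84 + 9537.80 + 198.08 = 146168.05
Import duty = 146168.05 × 3.4% = 4969.71
Buyer bears: origin terminal 876.84 + freight 9537.80 + insurance 198.08 + brokerage 335.65 + duty 4969.71 = 15918.08
Landed cost = invoice 135555.33 + 15918.08 = 151473.41

Total landed cost: CHF 151473.41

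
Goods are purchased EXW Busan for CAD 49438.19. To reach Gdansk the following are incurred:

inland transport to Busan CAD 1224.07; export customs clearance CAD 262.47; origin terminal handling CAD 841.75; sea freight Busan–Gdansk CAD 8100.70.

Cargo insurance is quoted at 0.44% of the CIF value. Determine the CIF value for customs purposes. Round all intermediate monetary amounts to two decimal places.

Let C be the CIF value. C = EXW price + pre-shipment costs + freight + 0.44% × C
C − 0.44% × C = 49438.19 + 1224.07 + 262.47 + 841.75 + 8100.70
0.9956 × C = 59867.18
C = 59867.18 / 0.9956 = 60131.76
Insurance premium = 0.44% × 60131.76 = 264.58

CIF value: CAD 60131.76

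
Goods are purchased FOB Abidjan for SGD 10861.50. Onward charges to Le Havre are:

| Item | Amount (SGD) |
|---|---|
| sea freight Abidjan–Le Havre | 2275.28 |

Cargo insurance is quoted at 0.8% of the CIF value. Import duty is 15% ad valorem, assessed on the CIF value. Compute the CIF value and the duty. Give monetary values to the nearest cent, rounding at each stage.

Let C be the CIF value. C = FOB price + freight + 0.8% × C
C − 0.8% × C = 10861.50 + 2275.28
0.992 × C = 13136.78
C = 13136.78 / 0.992 = 13242.72
Insurance premium = 0.8% × 13242.72 = 105.94
Import duty = 13242.72 × 15% = 1986.41

CIF value: SGD 13242.72; import duty: SGD 1986.41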